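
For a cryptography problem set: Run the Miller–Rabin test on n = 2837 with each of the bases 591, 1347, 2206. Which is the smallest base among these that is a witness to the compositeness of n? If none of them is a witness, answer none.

none

n − 1 = 2836 = 2^2 · 709, so s = 2 and d = 709.
Base 591: x_0 = 591^709 mod 2837 = 1. x_0 = 1, so 591 is not a witness.
Base 1347: x_0 = 1347^709 mod 2837 = 2836. x_0 = 2836 ≡ −1, so 1347 is not a witness.
Base 2206: x_0 = 2206^709 mod 2837 = 2421. x_0 is neither 1 nor 2836, so continue squaring. x_1 = 2421^2 mod 2837 = 2836. x_1 ≡ −1, so 2206 is not a witness.
No listed base is a witness for 2837.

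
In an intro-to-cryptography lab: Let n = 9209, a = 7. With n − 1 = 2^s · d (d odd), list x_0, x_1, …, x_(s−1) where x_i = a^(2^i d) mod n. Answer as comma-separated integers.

n − 1 = 9208 = 2^3 · 1151, so s = 3 and d = 1151.
x_0 = 7^1151 mod 9209 = 346.
x_1 = 346^2 mod 9209 = 9208.
x_2 = 9208^2 mod 9209 = 1.

346, 9208, 1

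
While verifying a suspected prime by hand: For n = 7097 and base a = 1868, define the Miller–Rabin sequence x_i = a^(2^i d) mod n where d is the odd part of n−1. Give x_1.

3796

n − 1 = 7096 = 2^3 · 887, so s = 3 and d = 887.
Repeated squaring mod 7097: 1868^1 ≡ 1868, 1868^2 ≡ 4797, 1868^4 ≡ 2735, 1868^8 ≡ 7084, 1868^16 ≡ 169, 1868^32 ≡ 173, 1868^64 ≡ 1541, 1868^128 ≡ 4283, 1868^256 ≡ 5441, 1868^512 ≡ 2894.
887 = 512 + 256 + 64 + 32 + 16 + 4 + 2 + 1, so 1868^887 ≡ 2894·5441·1541·173·169·2735·4797·1868 ≡ 2391 (mod 7097).
x_0 = 2391.
x_1 = 2391^2 mod 7097 = 3796.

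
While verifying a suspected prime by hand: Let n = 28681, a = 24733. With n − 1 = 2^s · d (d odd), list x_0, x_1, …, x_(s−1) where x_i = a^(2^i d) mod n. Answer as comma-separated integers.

n − 1 = 28680 = 2^3 · 3585, so s = 3 and d = 3585.
x_0 = 24733^3585 mod 28681 = 23486.
x_1 = 23486^2 mod 28681 = 27885.
x_2 = 27885^2 mod 28681 = 2634.

23486, 27885, 2634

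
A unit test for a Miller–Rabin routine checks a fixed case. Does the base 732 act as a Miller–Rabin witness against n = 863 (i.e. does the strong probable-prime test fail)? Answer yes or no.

no

n − 1 = 862 = 2^1 · 431, so s = 1 and d = 431.
Repeated squaring mod 863: 732^1 ≡ 732, 732^2 ≡ 764, 732^4 ≡ 308, 732^8 ≡ 797, 732^16 ≡ 41, 732^32 ≡ 818, 732^64 ≡ 299, 732^128 ≡ 512, 732^256 ≡ 655.
431 = 256 + 128 + 32 + 8 + 4 + 2 + 1, so 732^431 ≡ 655·512·818·797·308·764·732 ≡ 1 (mod 863).
x_0 = 732^431 mod 863 = 1.
x_0 = 1, so 732 is not a witness.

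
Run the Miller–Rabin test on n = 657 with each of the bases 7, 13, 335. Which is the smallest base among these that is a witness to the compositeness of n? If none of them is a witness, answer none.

n − 1 = 656 = 2^4 · 41, so s = 4 and d = 41.
Base 7: x_0 = 7^41 mod 657 = 202. x_0 is neither 1 nor 656, so continue squaring. x_1 = 202^2 mod 657 = 70. x_2 = 70^2 mod 657 = 301. x_3 = 301^2 mod 657 = 592. Reached i = s−1 = 3 without hitting −1: 7 is a Miller–Rabin witness and 657 is composite.
Base 13: x_0 = 13^41 mod 657 = 277. x_0 is neither 1 nor 656, so continue squaring. x_1 = 277^2 mod 657 = 517. x_2 = 517^2 mod 657 = 547. x_3 = 547^2 mod 657 = 274. Reached i = s−1 = 3 without hitting −1: 13 is a Miller–Rabin witness and 657 is composite.
Base 335: x_0 = 335^41 mod 657 = 563. x_0 is neither 1 nor 656, so continue squaring. x_1 = 563^2 mod 657 = 295. x_2 = 295^2 mod 657 = 301. x_3 = 301^2 mod 657 = 592. Reached i = s−1 = 3 without hitting −1: 335 is a Miller–Rabin witness and 657 is composite.
The smallest witness among the given bases is 7.

7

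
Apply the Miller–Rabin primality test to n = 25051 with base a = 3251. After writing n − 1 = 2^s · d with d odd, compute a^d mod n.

14353

n − 1 = 25050 = 2^1 · 12525, so s = 1 and d = 12525.
3251^12525 mod 25051 = 14353.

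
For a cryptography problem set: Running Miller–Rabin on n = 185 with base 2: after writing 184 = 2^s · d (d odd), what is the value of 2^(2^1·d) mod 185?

n − 1 = 184 = 2^3 · 23, so s = 3 and d = 23.
By repeated squaring, 2^23 ≡ 153 (mod 185).
x_0 = 153.
x_1 = 153^2 mod 185 = 99.

99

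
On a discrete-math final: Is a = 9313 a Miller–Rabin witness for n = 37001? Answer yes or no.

n − 1 = 37000 = 2^3 · 4625, so s = 3 and d = 4625.
Repeated squaring mod 37001: 9313^1 ≡ 9313, 9313^2 ≡ 1625, 9313^4 ≡ 13554, 9313^8 ≡ 951, 9313^16 ≡ 16377, 9313^32 ≡ 22881, 9313^64 ≡ 13012, 9313^128 ≡ 32569, 9313^256 ≡ 32094, 9313^512 ≡ 27999, 9313^1024 ≡ 3814, 9313^2048 ≡ 5203, 9313^4096 ≡ 23478.
4625 = 4096 + 512 + 16 + 1, so 9313^4625 ≡ 23478·27999·16377·9313 ≡ 35507 (mod 37001).
x_0 = 9313^4625 mod 37001 = 35507.
x_0 is neither 1 nor 37000, so continue squaring.
x_1 = 35507^2 mod 37001 = 11976.
x_2 = 11976^2 mod 37001 = 8700.
Reached i = s−1 = 2 without hitting −1: 9313 is a Miller–Rabin witness and 37001 is composite.

yes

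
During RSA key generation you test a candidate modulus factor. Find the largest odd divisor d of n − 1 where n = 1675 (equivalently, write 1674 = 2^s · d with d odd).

837

Halving: 1674 → 837; 837 is odd.
So 1674 = 2^1 · 837.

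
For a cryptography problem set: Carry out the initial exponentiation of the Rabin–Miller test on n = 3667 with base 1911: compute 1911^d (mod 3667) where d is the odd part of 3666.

2376

n − 1 = 3666 = 2^1 · 1833, so s = 1 and d = 1833.
By repeated squaring, 1911^1833 ≡ 2376 (mod 3667).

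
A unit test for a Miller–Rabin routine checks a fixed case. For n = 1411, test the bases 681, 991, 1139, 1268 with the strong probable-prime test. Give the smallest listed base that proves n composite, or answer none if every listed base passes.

681

n − 1 = 1410 = 2^1 · 705, so s = 1 and d = 705.
Base 681: x_0 = 681^705 mod 1411 = 1276. x_0 ∉ {1, 1410} and s = 1, so 681 is a Miller–Rabin witness and 1411 is composite.
Base 991: x_0 = 991^705 mod 1411 = 940. x_0 ∉ {1, 1410} and s = 1, so 991 is a Miller–Rabin witness and 1411 is composite.
Base 1139: x_0 = 1139^705 mod 1411 = 850. x_0 ∉ {1, 1410} and s = 1, so 1139 is a Miller–Rabin witness and 1411 is composite.
Base 1268: x_0 = 1268^705 mod 1411 = 146. x_0 ∉ {1, 1410} and s = 1, so 1268 is a Miller–Rabin witness and 1411 is composite.
The smallest witness among the given bases is 681.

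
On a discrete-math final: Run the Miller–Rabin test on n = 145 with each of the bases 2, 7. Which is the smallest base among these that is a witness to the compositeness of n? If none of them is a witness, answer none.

n − 1 = 144 = 2^4 · 9, so s = 4 and d = 9.
Base 2: x_0 = 2^9 mod 145 = 77. x_0 is neither 1 nor 144, so continue squaring. x_1 = 77^2 mod 145 = 129. x_2 = 129^2 mod 145 = 111. x_3 = 111^2 mod 145 = 141. Reached i = s−1 = 3 without hitting −1: 2 is a Miller–Rabin witness and 145 is composite.
Base 7: x_0 = 7^9 mod 145 = 107. x_0 is neither 1 nor 144, so continue squaring. x_1 = 107^2 mod 145 = 139. x_2 = 139^2 mod 145 = 36. x_3 = 36^2 mod 145 = 136. Reached i = s−1 = 3 without hitting −1: 7 is a Miller–Rabin witness and 145 is composite.
The smallest witness among the given bases is 2.

2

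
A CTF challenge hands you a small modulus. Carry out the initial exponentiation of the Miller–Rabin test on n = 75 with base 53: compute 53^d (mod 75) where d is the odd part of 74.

n − 1 = 74 = 2^1 · 37, so s = 1 and d = 37.
53^37 mod 75 = 38.

38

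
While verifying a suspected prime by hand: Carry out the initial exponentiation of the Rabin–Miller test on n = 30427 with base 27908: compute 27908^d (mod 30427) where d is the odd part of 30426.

30426

n − 1 = 30426 = 2^1 · 15213, so s = 1 and d = 15213.
27908^15213 mod 30427 = 30426.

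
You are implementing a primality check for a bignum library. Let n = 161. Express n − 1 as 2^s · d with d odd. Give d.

5

Halving: 160 → 80 → 40 → 20 → 10 → 5; 5 is odd.
So 160 = 2^5 · 5.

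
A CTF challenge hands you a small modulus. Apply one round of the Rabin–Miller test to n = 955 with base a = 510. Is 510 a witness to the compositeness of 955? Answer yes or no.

n − 1 = 954 = 2^1 · 477, so s = 1 and d = 477.
x_0 = 510^477 mod 955 = 340.
x_0 ∉ {1, 954} and s = 1, so 510 is a Miller–Rabin witness and 955 is composite.

yes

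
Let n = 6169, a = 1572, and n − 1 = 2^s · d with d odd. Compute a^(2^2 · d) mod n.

6142

n − 1 = 6168 = 2^3 · 771, so s = 3 and d = 771.
x_0 = 1572^771 mod 6169 = 1077.
x_1 = 1077^2 mod 6169 = 157.
x_2 = 157^2 mod 6169 = 6142.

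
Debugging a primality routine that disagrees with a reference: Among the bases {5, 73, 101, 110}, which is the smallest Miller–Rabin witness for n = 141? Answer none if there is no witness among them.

n − 1 = 140 = 2^2 · 35, so s = 2 and d = 35.
Base 5: x_0 = 5^35 mod 141 = 29. x_0 is neither 1 nor 140, so continue squaring. x_1 = 29^2 mod 141 = 136. Reached i = s−1 = 1 without hitting −1: 5 is a Miller–Rabin witness and 141 is composite.
Base 73: x_0 = 73^35 mod 141 = 31. x_0 is neither 1 nor 140, so continue squaring. x_1 = 31^2 mod 141 = 115. Reached i = s−1 = 1 without hitting −1: 73 is a Miller–Rabin witness and 141 is composite.
Base 101: x_0 = 101^35 mod 141 = 17. x_0 is neither 1 nor 140, so continue squaring. x_1 = 17^2 mod 141 = 7. Reached i = s−1 = 1 without hitting −1: 101 is a Miller–Rabin witness and 141 is composite.
Base 110: x_0 = 110^35 mod 141 = 98. x_0 is neither 1 nor 140, so continue squaring. x_1 = 98^2 mod 141 = 16. Reached i = s−1 = 1 without hitting −1: 110 is a Miller–Rabin witness and 141 is composite.
The smallest witness among the given bases is 5.

5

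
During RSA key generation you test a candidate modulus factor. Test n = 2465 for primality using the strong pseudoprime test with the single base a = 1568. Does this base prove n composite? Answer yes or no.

n − 1 = 2464 = 2^5 · 77, so s = 5 and d = 77.
x_0 = 1568^77 mod 2465 = 2163.
x_0 is neither 1 nor 2464, so continue squaring.
x_1 = 2163^2 mod 2465 = 2464.
x_1 ≡ −1, so 1568 is not a witness.

no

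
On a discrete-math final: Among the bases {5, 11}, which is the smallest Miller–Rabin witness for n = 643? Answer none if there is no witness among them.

none

n − 1 = 642 = 2^1 · 321, so s = 1 and d = 321.
Base 5: x_0 = 5^321 mod 643 = 642. x_0 = 642 ≡ −1, so 5 is not a witness.
Base 11: x_0 = 11^321 mod 643 = 642. x_0 = 642 ≡ −1, so 11 is not a witness.
No listed base is a witness for 643.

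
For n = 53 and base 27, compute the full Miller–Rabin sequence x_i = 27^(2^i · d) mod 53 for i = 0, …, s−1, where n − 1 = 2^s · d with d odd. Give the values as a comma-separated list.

23, 52

n − 1 = 52 = 2^2 · 13, so s = 2 and d = 13.
x_0 = 27^13 mod 53 = 23.
x_1 = 23^2 mod 53 = 52.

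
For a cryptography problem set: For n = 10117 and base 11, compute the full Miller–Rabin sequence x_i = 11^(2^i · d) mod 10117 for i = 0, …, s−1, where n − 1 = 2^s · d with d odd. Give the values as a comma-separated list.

n − 1 = 10116 = 2^2 · 2529, so s = 2 and d = 2529.
x_0 = 11^2529 mod 10117 = 563.
x_1 = 563^2 mod 10117 = 3342.

563, 3342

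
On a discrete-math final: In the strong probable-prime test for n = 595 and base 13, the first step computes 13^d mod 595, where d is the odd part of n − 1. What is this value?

13

n − 1 = 594 = 2^1 · 297, so s = 1 and d = 297.
13^297 mod 595 = 13.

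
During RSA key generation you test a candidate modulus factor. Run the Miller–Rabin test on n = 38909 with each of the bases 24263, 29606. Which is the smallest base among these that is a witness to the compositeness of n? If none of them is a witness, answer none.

29606

n − 1 = 38908 = 2^2 · 9727, so s = 2 and d = 9727.
Base 24263: x_0 = 24263^9727 mod 38909 = 14646. x_0 is neither 1 nor 38908, so continue squaring. x_1 = 14646^2 mod 38909 = 38908. x_1 ≡ −1, so 24263 is not a witness.
Base 29606: x_0 = 29606^9727 mod 38909 = 28725. x_0 is neither 1 nor 38908, so continue squaring. x_1 = 28725^2 mod 38909 = 21371. Reached i = s−1 = 1 without hitting −1: 29606 is a Miller–Rabin witness and 38909 is composite.
The smallest witness among the given bases is 29606.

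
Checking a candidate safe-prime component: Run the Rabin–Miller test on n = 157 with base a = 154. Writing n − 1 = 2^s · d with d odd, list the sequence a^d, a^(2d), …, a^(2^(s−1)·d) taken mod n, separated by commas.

n − 1 = 156 = 2^2 · 39, so s = 2 and d = 39.
x_0 = 154^39 mod 157 = 1.
x_1 = 1^2 mod 157 = 1.

1, 1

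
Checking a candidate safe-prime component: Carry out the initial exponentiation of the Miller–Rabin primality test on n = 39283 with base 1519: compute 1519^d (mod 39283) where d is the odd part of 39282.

n − 1 = 39282 = 2^1 · 19641, so s = 1 and d = 19641.
Repeated squaring mod 39283: 1519^1 ≡ 1519, 1519^2 ≡ 28947, 1519^4 ≡ 22419, 1519^8 ≡ 24859, 1519^16 ≡ 9008, 1519^32 ≡ 24669, 1519^64 ≡ 26608, 1519^128 ≡ 27438, 1519^256 ≡ 24432, 1519^512 ≡ 17439, 1519^1024 ≡ 29018, 1519^2048 ≡ 13219, 1519^4096 ≡ 11177, 1519^8192 ≡ 5389, 1519^16384 ≡ 11184.
19641 = 16384 + 2048 + 1024 + 128 + 32 + 16 + 8 + 1, so 1519^19641 ≡ 11184·13219·29018·27438·24669·9008·24859·1519 ≡ 8603 (mod 39283).

8603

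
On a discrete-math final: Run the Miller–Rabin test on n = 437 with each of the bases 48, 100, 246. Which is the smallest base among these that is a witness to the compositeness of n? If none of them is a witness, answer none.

48

n − 1 = 436 = 2^2 · 109, so s = 2 and d = 109.
Base 48: x_0 = 48^109 mod 437 = 219. x_0 is neither 1 nor 436, so continue squaring. x_1 = 219^2 mod 437 = 328. Reached i = s−1 = 1 without hitting −1: 48 is a Miller–Rabin witness and 437 is composite.
Base 100: x_0 = 100^109 mod 437 = 233. x_0 is neither 1 nor 436, so continue squaring. x_1 = 233^2 mod 437 = 101. Reached i = s−1 = 1 without hitting −1: 100 is a Miller–Rabin witness and 437 is composite.
Base 246: x_0 = 246^109 mod 437 = 151. x_0 is neither 1 nor 436, so continue squaring. x_1 = 151^2 mod 437 = 77. Reached i = s−1 = 1 without hitting −1: 246 is a Miller–Rabin witness and 437 is composite.
The smallest witness among the given bases is 48.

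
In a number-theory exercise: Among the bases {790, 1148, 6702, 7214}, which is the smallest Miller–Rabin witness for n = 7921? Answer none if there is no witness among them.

none

n − 1 = 7920 = 2^4 · 495, so s = 4 and d = 495.
Base 790: x_0 = 790^495 mod 7921 = 1. x_0 = 1, so 790 is not a witness.
Base 1148: x_0 = 1148^495 mod 7921 = 4060. x_0 is neither 1 nor 7920, so continue squaring. x_1 = 4060^2 mod 7921 = 7920. x_1 ≡ −1, so 1148 is not a witness.
Base 6702: x_0 = 6702^495 mod 7921 = 1145. x_0 is neither 1 nor 7920, so continue squaring. x_1 = 1145^2 mod 7921 = 4060. x_2 = 4060^2 mod 7921 = 7920. x_2 ≡ −1, so 6702 is not a witness.
Base 7214: x_0 = 7214^495 mod 7921 = 4060. x_0 is neither 1 nor 7920, so continue squaring. x_1 = 4060^2 mod 7921 = 7920. x_1 ≡ −1, so 7214 is not a witness.
No listed base is a witness for 7921.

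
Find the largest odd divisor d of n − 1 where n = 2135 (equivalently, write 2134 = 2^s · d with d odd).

1067

Halving: 2134 → 1067; 1067 is odd.
So 2134 = 2^1 · 1067.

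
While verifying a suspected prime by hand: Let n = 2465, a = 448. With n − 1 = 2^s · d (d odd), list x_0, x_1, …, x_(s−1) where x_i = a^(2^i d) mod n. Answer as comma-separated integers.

n − 1 = 2464 = 2^5 · 77, so s = 5 and d = 77.
x_0 = 448^77 mod 2465 = 2203.
x_1 = 2203^2 mod 2465 = 2089.
x_2 = 2089^2 mod 2465 = 871.
x_3 = 871^2 mod 2465 = 1886.
x_4 = 1886^2 mod 2465 = 1.

2203, 2089, 871, 1886, 1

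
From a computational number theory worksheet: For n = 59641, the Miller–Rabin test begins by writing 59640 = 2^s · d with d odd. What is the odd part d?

Halving: 59640 → 29820 → 14910 → 7455; 7455 is odd.
So 59640 = 2^3 · 7455.

7455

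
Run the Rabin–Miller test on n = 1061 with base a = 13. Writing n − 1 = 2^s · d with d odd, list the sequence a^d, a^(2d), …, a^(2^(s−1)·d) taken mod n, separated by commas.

958, 1060

n − 1 = 1060 = 2^2 · 265, so s = 2 and d = 265.
x_0 = 13^265 mod 1061 = 958.
x_1 = 958^2 mod 1061 = 1060.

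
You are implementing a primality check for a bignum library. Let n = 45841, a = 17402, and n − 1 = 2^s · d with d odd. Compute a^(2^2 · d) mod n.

n − 1 = 45840 = 2^4 · 2865, so s = 4 and d = 2865.
x_0 = 17402^2865 mod 45841 = 45840.
x_1 = 45840^2 mod 45841 = 1.
x_2 = 1^2 mod 45841 = 1.

1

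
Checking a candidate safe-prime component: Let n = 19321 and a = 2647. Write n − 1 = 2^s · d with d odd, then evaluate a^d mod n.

8897

n − 1 = 19320 = 2^3 · 2415, so s = 3 and d = 2415.
2647^2415 mod 19321 = 8897.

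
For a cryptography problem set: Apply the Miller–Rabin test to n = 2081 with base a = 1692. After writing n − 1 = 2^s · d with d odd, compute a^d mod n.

1310

n − 1 = 2080 = 2^5 · 65, so s = 5 and d = 65.
Repeated squaring mod 2081: 1692^1 ≡ 1692, 1692^2 ≡ 1489, 1692^4 ≡ 856, 1692^8 ≡ 224, 1692^16 ≡ 232, 1692^32 ≡ 1799, 1692^64 ≡ 446.
65 = 64 + 1, so 1692^65 ≡ 446·1692 ≡ 1310 (mod 2081).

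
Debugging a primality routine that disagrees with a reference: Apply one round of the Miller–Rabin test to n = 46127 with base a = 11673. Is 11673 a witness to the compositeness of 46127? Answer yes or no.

yes

n − 1 = 46126 = 2^1 · 23063, so s = 1 and d = 23063.
Repeated squaring mod 46127: 11673^1 ≡ 11673, 11673^2 ≡ 45898, 11673^4 ≡ 6314, 11673^8 ≡ 12868, 11673^16 ≡ 35621, 11673^32 ≡ 40252, 11673^64 ≡ 12629, 11673^128 ≡ 30602, 11673^256 ≡ 12050, 11673^512 ≡ 40831, 11673^1024 ≡ 2400, 11673^2048 ≡ 40252, 11673^4096 ≡ 12629, 11673^8192 ≡ 30602, 11673^16384 ≡ 12050.
23063 = 16384 + 4096 + 2048 + 512 + 16 + 4 + 2 + 1, so 11673^23063 ≡ 12050·12629·40252·40831·35621·6314·45898·11673 ≡ 40176 (mod 46127).
x_0 = 11673^23063 mod 46127 = 40176.
x_0 ∉ {1, 46126} and s = 1, so 11673 is a Miller–Rabin witness and 46127 is composite.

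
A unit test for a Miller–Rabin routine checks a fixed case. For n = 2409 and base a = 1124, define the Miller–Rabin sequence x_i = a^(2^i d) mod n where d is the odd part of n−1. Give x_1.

169

n − 1 = 2408 = 2^3 · 301, so s = 3 and d = 301.
x_0 = 1124^301 mod 2409 = 1520.
x_1 = 1520^2 mod 2409 = 169.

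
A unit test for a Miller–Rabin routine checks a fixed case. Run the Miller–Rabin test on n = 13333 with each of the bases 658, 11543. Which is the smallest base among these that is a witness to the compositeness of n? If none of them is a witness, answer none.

none

n − 1 = 13332 = 2^2 · 3333, so s = 2 and d = 3333.
Base 658: x_0 = 658^3333 mod 13333 = 1. x_0 = 1, so 658 is not a witness.
Base 11543: x_0 = 11543^3333 mod 13333 = 1. x_0 = 1, so 11543 is not a witness.
No listed base is a witness for 13333.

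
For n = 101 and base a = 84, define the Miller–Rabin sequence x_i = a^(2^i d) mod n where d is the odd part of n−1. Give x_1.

n − 1 = 100 = 2^2 · 25, so s = 2 and d = 25.
x_0 = 84^25 mod 101 = 1.
x_1 = 1^2 mod 101 = 1.

1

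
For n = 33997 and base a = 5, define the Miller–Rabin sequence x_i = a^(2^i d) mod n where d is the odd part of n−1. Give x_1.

33996

n − 1 = 33996 = 2^2 · 8499, so s = 2 and d = 8499.
By repeated squaring, 5^8499 ≡ 15045 (mod 33997).
x_0 = 15045.
x_1 = 15045^2 mod 33997 = 33996.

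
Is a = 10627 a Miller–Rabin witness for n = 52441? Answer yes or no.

n − 1 = 52440 = 2^3 · 6555, so s = 3 and d = 6555.
x_0 = 10627^6555 mod 52441 = 35831.
x_0 is neither 1 nor 52440, so continue squaring.
x_1 = 35831^2 mod 52441 = 52440.
x_1 ≡ −1, so 10627 is not a witness.

no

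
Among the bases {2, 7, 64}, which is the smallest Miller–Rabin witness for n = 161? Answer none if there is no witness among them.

n − 1 = 160 = 2^5 · 5, so s = 5 and d = 5.
Base 2: x_0 = 2^5 mod 161 = 32. x_0 is neither 1 nor 160, so continue squaring. x_1 = 32^2 mod 161 = 58. x_2 = 58^2 mod 161 = 144. x_3 = 144^2 mod 161 = 128. x_4 = 128^2 mod 161 = 123. Reached i = s−1 = 4 without hitting −1: 2 is a Miller–Rabin witness and 161 is composite.
Base 7: x_0 = 7^5 mod 161 = 63. x_0 is neither 1 nor 160, so continue squaring. x_1 = 63^2 mod 161 = 105. x_2 = 105^2 mod 161 = 77. x_3 = 77^2 mod 161 = 133. x_4 = 133^2 mod 161 = 140. Reached i = s−1 = 4 without hitting −1: 7 is a Miller–Rabin witness and 161 is composite.
Base 64: x_0 = 64^5 mod 161 = 141. x_0 is neither 1 nor 160, so continue squaring. x_1 = 141^2 mod 161 = 78. x_2 = 78^2 mod 161 = 127. x_3 = 127^2 mod 161 = 29. x_4 = 29^2 mod 161 = 36. Reached i = s−1 = 4 without hitting −1: 64 is a Miller–Rabin witness and 161 is composite.
The smallest witness among the given bases is 2.

2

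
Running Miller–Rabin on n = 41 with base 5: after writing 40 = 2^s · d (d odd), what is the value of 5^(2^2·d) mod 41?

1

n − 1 = 40 = 2^3 · 5, so s = 3 and d = 5.
x_0 = 5^5 mod 41 = 9.
x_1 = 9^2 mod 41 = 40.
x_2 = 40^2 mod 41 = 1.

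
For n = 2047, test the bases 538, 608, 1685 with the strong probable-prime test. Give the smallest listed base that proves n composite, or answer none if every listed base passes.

n − 1 = 2046 = 2^1 · 1023, so s = 1 and d = 1023.
Base 538: x_0 = 538^1023 mod 2047 = 1. x_0 = 1, so 538 is not a witness.
Base 608: x_0 = 608^1023 mod 2047 = 344. x_0 ∉ {1, 2046} and s = 1, so 608 is a Miller–Rabin witness and 2047 is composite.
Base 1685: x_0 = 1685^1023 mod 2047 = 1105. x_0 ∉ {1, 2046} and s = 1, so 1685 is a Miller–Rabin witness and 2047 is composite.
The smallest witness among the given bases is 608.

608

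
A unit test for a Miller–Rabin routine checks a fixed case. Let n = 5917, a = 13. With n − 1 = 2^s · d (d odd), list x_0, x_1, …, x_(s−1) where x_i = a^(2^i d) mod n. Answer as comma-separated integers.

n − 1 = 5916 = 2^2 · 1479, so s = 2 and d = 1479.
x_0 = 13^1479 mod 5917 = 1404.
x_1 = 1404^2 mod 5917 = 855.

1404, 855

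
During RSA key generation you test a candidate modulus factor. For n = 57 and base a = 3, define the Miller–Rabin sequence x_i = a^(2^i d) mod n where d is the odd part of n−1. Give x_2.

n − 1 = 56 = 2^3 · 7, so s = 3 and d = 7.
x_0 = 3^7 mod 57 = 21.
x_1 = 21^2 mod 57 = 42.
x_2 = 42^2 mod 57 = 54.

54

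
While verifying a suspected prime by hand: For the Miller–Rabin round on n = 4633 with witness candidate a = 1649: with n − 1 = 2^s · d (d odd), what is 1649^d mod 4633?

n − 1 = 4632 = 2^3 · 579, so s = 3 and d = 579.
1649^579 mod 4633 = 3804.

3804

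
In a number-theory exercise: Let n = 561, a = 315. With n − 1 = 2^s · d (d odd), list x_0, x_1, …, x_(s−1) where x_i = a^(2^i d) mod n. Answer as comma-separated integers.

n − 1 = 560 = 2^4 · 35, so s = 4 and d = 35.
x_0 = 315^35 mod 561 = 219.
x_1 = 219^2 mod 561 = 276.
x_2 = 276^2 mod 561 = 441.
x_3 = 441^2 mod 561 = 375.

219, 276, 441, 375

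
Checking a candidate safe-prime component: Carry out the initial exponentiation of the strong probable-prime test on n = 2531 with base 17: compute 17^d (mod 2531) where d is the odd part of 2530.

n − 1 = 2530 = 2^1 · 1265, so s = 1 and d = 1265.
17^1265 mod 2531 = 1.

1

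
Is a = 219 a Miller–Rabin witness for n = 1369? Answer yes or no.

n − 1 = 1368 = 2^3 · 171, so s = 3 and d = 171.
x_0 = 219^171 mod 1369 = 778.
x_0 is neither 1 nor 1368, so continue squaring.
x_1 = 778^2 mod 1369 = 186.
x_2 = 186^2 mod 1369 = 371.
Reached i = s−1 = 2 without hitting −1: 219 is a Miller–Rabin witness and 1369 is composite.

yes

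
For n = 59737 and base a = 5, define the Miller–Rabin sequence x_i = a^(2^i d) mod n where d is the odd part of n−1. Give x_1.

21515

n − 1 = 59736 = 2^3 · 7467, so s = 3 and d = 7467.
x_0 = 5^7467 mod 59737 = 23964.
x_1 = 23964^2 mod 59737 = 21515.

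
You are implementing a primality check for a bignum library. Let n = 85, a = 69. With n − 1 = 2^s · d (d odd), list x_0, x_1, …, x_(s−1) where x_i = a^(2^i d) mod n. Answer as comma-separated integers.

n − 1 = 84 = 2^2 · 21, so s = 2 and d = 21.
x_0 = 69^21 mod 85 = 69.
x_1 = 69^2 mod 85 = 1.

69, 1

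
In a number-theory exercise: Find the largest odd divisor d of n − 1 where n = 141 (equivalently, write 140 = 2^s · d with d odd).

35

Halving: 140 → 70 → 35; 35 is odd.
So 140 = 2^2 · 35.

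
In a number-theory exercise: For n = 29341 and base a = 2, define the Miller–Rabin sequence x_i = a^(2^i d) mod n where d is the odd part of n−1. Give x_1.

29340

n − 1 = 29340 = 2^2 · 7335, so s = 2 and d = 7335.
Repeated squaring mod 29341: 2^1 ≡ 2, 2^2 ≡ 4, 2^4 ≡ 16, 2^8 ≡ 256, 2^16 ≡ 6854, 2^32 ≡ 2375, 2^64 ≡ 7153, 2^128 ≡ 24046, 2^256 ≡ 16370, 2^512 ≡ 5547, 2^1024 ≡ 19841, 2^2048 ≡ 26425, 2^4096 ≡ 23507.
7335 = 4096 + 2048 + 1024 + 128 + 32 + 4 + 2 + 1, so 2^7335 ≡ 23507·26425·19841·24046·2375·16·4·2 ≡ 26424 (mod 29341).
x_0 = 26424.
x_1 = 26424^2 mod 29341 = 29340.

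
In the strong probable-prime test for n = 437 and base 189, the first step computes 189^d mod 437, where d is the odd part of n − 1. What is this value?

n − 1 = 436 = 2^2 · 109, so s = 2 and d = 109.
189^109 mod 437 = 37.

37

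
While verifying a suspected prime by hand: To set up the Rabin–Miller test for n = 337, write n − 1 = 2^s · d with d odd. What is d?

Halving: 336 → 168 → 84 → 42 → 21; 21 is odd.
So 336 = 2^4 · 21.

21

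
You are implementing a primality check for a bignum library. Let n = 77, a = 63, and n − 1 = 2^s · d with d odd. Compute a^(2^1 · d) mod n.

n − 1 = 76 = 2^2 · 19, so s = 2 and d = 19.
x_0 = 63^19 mod 77 = 7.
x_1 = 7^2 mod 77 = 49.

49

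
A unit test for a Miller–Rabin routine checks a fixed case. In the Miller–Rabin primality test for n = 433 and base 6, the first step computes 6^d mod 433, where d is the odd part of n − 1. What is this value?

285

n − 1 = 432 = 2^4 · 27, so s = 4 and d = 27.
6^27 mod 433 = 285.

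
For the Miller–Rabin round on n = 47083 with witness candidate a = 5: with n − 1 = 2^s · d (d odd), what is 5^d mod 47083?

n − 1 = 47082 = 2^1 · 23541, so s = 1 and d = 23541.
5^23541 mod 47083 = 45576.

45576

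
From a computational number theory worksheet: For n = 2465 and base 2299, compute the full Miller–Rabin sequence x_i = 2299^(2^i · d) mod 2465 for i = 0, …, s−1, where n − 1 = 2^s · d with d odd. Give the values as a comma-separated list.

2129, 1971, 1, 1, 1

n − 1 = 2464 = 2^5 · 77, so s = 5 and d = 77.
x_0 = 2299^77 mod 2465 = 2129.
x_1 = 2129^2 mod 2465 = 1971.
x_2 = 1971^2 mod 2465 = 1.
x_3 = 1^2 mod 2465 = 1.
x_4 = 1^2 mod 2465 = 1.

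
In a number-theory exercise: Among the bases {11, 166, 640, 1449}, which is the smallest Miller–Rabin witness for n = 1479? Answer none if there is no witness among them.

n − 1 = 1478 = 2^1 · 739, so s = 1 and d = 739.
Base 11: x_0 = 11^739 mod 1479 = 1025. x_0 ∉ {1, 1478} and s = 1, so 11 is a Miller–Rabin witness and 1479 is composite.
Base 166: x_0 = 166^739 mod 1479 = 55. x_0 ∉ {1, 1478} and s = 1, so 166 is a Miller–Rabin witness and 1479 is composite.
Base 640: x_0 = 640^739 mod 1479 = 685. x_0 ∉ {1, 1478} and s = 1, so 640 is a Miller–Rabin witness and 1479 is composite.
Base 1449: x_0 = 1449^739 mod 1479 = 1101. x_0 ∉ {1, 1478} and s = 1, so 1449 is a Miller–Rabin witness and 1479 is composite.
The smallest witness among the given bases is 11.

11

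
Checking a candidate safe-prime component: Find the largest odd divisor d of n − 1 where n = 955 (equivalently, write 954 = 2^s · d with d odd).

477

Halving: 954 → 477; 477 is odd.
So 954 = 2^1 · 477.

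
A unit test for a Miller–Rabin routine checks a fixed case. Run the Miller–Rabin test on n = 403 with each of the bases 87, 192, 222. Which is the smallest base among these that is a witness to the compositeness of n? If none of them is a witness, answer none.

none

n − 1 = 402 = 2^1 · 201, so s = 1 and d = 201.
Base 87: x_0 = 87^201 mod 403 = 1. x_0 = 1, so 87 is not a witness.
Base 192: x_0 = 192^201 mod 403 = 402. x_0 = 402 ≡ −1, so 192 is not a witness.
Base 222: x_0 = 222^201 mod 403 = 1. x_0 = 1, so 222 is not a witness.
No listed base is a witness for 403.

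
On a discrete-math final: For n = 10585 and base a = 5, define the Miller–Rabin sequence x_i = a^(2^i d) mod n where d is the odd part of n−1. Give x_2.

4525

n − 1 = 10584 = 2^3 · 1323, so s = 3 and d = 1323.
x_0 = 5^1323 mod 10585 = 9395.
x_1 = 9395^2 mod 10585 = 8295.
x_2 = 8295^2 mod 10585 = 4525.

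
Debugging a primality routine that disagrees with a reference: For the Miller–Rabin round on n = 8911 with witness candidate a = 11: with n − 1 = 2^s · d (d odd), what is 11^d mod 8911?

n − 1 = 8910 = 2^1 · 4455, so s = 1 and d = 4455.
By repeated squaring, 11^4455 ≡ 267 (mod 8911).

267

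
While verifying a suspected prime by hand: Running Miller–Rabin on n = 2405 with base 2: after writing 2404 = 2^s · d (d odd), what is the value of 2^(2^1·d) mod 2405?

n − 1 = 2404 = 2^2 · 601, so s = 2 and d = 601.
x_0 = 2^601 mod 2405 = 2277.
x_1 = 2277^2 mod 2405 = 1954.

1954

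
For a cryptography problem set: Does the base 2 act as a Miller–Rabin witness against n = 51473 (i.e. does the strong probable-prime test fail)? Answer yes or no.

n − 1 = 51472 = 2^4 · 3217, so s = 4 and d = 3217.
x_0 = 2^3217 mod 51473 = 5770.
x_0 is neither 1 nor 51472, so continue squaring.
x_1 = 5770^2 mod 51473 = 41342.
x_2 = 41342^2 mod 51473 = 51472.
x_2 ≡ −1, so 2 is not a witness.

no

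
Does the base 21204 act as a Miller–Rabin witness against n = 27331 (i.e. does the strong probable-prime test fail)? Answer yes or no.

n − 1 = 27330 = 2^1 · 13665, so s = 1 and d = 13665.
x_0 = 21204^13665 mod 27331 = 1.
x_0 = 1, so 21204 is not a witness.

no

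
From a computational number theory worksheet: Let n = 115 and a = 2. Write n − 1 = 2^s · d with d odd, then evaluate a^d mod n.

27

n − 1 = 114 = 2^1 · 57, so s = 1 and d = 57.
Repeated squaring mod 115: 2^1 ≡ 2, 2^2 ≡ 4, 2^4 ≡ 16, 2^8 ≡ 26, 2^16 ≡ 101, 2^32 ≡ 81.
57 = 32 + 16 + 8 + 1, so 2^57 ≡ 81·101·26·2 ≡ 27 (mod 115).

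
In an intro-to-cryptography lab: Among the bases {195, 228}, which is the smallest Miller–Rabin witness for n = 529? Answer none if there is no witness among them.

n − 1 = 528 = 2^4 · 33, so s = 4 and d = 33.
Base 195: x_0 = 195^33 mod 529 = 528. x_0 = 528 ≡ −1, so 195 is not a witness.
Base 228: x_0 = 228^33 mod 529 = 298. x_0 is neither 1 nor 528, so continue squaring. x_1 = 298^2 mod 529 = 461. x_2 = 461^2 mod 529 = 392. x_3 = 392^2 mod 529 = 254. Reached i = s−1 = 3 without hitting −1: 228 is a Miller–Rabin witness and 529 is composite.
The smallest witness among the given bases is 228.

228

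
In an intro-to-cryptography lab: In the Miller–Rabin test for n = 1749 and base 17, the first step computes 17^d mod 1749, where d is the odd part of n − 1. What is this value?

n − 1 = 1748 = 2^2 · 437, so s = 2 and d = 437.
Repeated squaring mod 1749: 17^1 ≡ 17, 17^2 ≡ 289, 17^4 ≡ 1318, 17^8 ≡ 367, 17^16 ≡ 16, 17^32 ≡ 256, 17^64 ≡ 823, 17^128 ≡ 466, 17^256 ≡ 280.
437 = 256 + 128 + 32 + 16 + 4 + 1, so 17^437 ≡ 280·466·256·16·1318·17 ≡ 1064 (mod 1749).

1064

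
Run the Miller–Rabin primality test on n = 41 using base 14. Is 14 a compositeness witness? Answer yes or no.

no

n − 1 = 40 = 2^3 · 5, so s = 3 and d = 5.
Repeated squaring mod 41: 14^1 ≡ 14, 14^2 ≡ 32, 14^4 ≡ 40.
5 = 4 + 1, so 14^5 ≡ 40·14 ≡ 27 (mod 41).
x_0 = 14^5 mod 41 = 27.
x_0 is neither 1 nor 40, so continue squaring.
x_1 = 27^2 mod 41 = 32.
x_2 = 32^2 mod 41 = 40.
x_2 ≡ −1, so 14 is not a witness.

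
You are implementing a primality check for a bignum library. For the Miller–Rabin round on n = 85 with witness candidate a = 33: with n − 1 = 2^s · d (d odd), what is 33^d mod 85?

33

n − 1 = 84 = 2^2 · 21, so s = 2 and d = 21.
By repeated squaring, 33^21 ≡ 33 (mod 85).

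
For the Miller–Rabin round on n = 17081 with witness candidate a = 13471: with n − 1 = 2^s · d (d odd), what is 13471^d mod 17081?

n − 1 = 17080 = 2^3 · 2135, so s = 3 and d = 2135.
By repeated squaring, 13471^2135 ≡ 1235 (mod 17081).

1235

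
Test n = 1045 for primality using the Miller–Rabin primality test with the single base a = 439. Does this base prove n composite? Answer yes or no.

n − 1 = 1044 = 2^2 · 261, so s = 2 and d = 261.
x_0 = 439^261 mod 1045 = 1044.
x_0 = 1044 ≡ −1, so 439 is not a witness.

no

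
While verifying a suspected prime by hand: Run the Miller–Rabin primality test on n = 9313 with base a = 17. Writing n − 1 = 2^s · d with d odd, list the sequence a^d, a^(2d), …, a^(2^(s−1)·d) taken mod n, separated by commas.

5570, 3297, 1938, 2705, 6320

n − 1 = 9312 = 2^5 · 291, so s = 5 and d = 291.
x_0 = 17^291 mod 9313 = 5570.
x_1 = 5570^2 mod 9313 = 3297.
x_2 = 3297^2 mod 9313 = 1938.
x_3 = 1938^2 mod 9313 = 2705.
x_4 = 2705^2 mod 9313 = 6320.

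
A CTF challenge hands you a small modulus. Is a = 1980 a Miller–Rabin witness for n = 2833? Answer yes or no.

n − 1 = 2832 = 2^4 · 177, so s = 4 and d = 177.
x_0 = 1980^177 mod 2833 = 1278.
x_0 is neither 1 nor 2832, so continue squaring.
x_1 = 1278^2 mod 2833 = 1476.
x_2 = 1476^2 mod 2833 = 2832.
x_2 ≡ −1, so 1980 is not a witness.

no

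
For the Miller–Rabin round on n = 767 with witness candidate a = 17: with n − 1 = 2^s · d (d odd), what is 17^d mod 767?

374

n − 1 = 766 = 2^1 · 383, so s = 1 and d = 383.
17^383 mod 767 = 374.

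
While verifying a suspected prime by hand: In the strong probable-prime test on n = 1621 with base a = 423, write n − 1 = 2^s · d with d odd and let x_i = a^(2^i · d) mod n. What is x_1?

1620

n − 1 = 1620 = 2^2 · 405, so s = 2 and d = 405.
x_0 = 423^405 mod 1621 = 1455.
x_1 = 1455^2 mod 1621 = 1620.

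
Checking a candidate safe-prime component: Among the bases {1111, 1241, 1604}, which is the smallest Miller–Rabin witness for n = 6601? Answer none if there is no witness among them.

n − 1 = 6600 = 2^3 · 825, so s = 3 and d = 825.
Base 1111: x_0 = 1111^825 mod 6601 = 6600. x_0 = 6600 ≡ −1, so 1111 is not a witness.
Base 1241: x_0 = 1241^825 mod 6601 = 3564. x_0 is neither 1 nor 6600, so continue squaring. x_1 = 3564^2 mod 6601 = 1772. x_2 = 1772^2 mod 6601 = 4509. Reached i = s−1 = 2 without hitting −1: 1241 is a Miller–Rabin witness and 6601 is composite.
Base 1604: x_0 = 1604^825 mod 6601 = 2920. x_0 is neither 1 nor 6600, so continue squaring. x_1 = 2920^2 mod 6601 = 4509. x_2 = 4509^2 mod 6601 = 1. x_2 = 1 but x_1 ≠ ±1, a nontrivial square root of 1 — 1604 is a witness and 6601 is composite.
The smallest witness among the given bases is 1241.

1241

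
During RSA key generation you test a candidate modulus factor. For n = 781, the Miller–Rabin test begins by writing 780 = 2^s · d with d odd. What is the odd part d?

195

Halving: 780 → 390 → 195; 195 is odd.
So 780 = 2^2 · 195.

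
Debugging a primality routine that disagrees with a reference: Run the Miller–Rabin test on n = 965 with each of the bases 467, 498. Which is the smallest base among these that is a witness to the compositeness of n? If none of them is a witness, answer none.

n − 1 = 964 = 2^2 · 241, so s = 2 and d = 241.
Base 467: x_0 = 467^241 mod 965 = 467. x_0 is neither 1 nor 964, so continue squaring. x_1 = 467^2 mod 965 = 964. x_1 ≡ −1, so 467 is not a witness.
Base 498: x_0 = 498^241 mod 965 = 498. x_0 is neither 1 nor 964, so continue squaring. x_1 = 498^2 mod 965 = 964. x_1 ≡ −1, so 498 is not a witness.
No listed base is a witness for 965.

none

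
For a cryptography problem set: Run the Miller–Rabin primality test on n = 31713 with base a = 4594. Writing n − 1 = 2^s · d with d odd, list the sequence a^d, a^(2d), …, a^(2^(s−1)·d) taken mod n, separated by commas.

n − 1 = 31712 = 2^5 · 991, so s = 5 and d = 991.
x_0 = 4594^991 mod 31713 = 26077.
x_1 = 26077^2 mod 31713 = 19783.
x_2 = 19783^2 mod 31713 = 28669.
x_3 = 28669^2 mod 31713 = 5740.
x_4 = 5740^2 mod 31713 = 29506.

26077, 19783, 28669, 5740, 29506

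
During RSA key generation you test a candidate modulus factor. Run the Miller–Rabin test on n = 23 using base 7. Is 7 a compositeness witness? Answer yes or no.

no

n − 1 = 22 = 2^1 · 11, so s = 1 and d = 11.
x_0 = 7^11 mod 23 = 22.
x_0 = 22 ≡ −1, so 7 is not a witness.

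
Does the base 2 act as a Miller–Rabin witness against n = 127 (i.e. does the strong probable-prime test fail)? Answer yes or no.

n − 1 = 126 = 2^1 · 63, so s = 1 and d = 63.
x_0 = 2^63 mod 127 = 1.
x_0 = 1, so 2 is not a witness.

no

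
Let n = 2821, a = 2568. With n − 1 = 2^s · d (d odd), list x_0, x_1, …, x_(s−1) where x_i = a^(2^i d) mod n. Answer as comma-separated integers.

216, 1520

n − 1 = 2820 = 2^2 · 705, so s = 2 and d = 705.
x_0 = 2568^705 mod 2821 = 216.
x_1 = 216^2 mod 2821 = 1520.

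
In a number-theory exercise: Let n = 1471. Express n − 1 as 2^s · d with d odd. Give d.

Halving: 1470 → 735; 735 is odd.
So 1470 = 2^1 · 735.

735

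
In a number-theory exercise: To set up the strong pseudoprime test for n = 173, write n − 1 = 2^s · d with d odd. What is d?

Halving: 172 → 86 → 43; 43 is odd.
So 172 = 2^2 · 43.

43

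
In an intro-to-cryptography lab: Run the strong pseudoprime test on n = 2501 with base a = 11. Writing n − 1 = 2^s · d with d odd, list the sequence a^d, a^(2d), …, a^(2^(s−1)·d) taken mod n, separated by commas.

1719, 1280

n − 1 = 2500 = 2^2 · 625, so s = 2 and d = 625.
x_0 = 11^625 mod 2501 = 1719.
x_1 = 1719^2 mod 2501 = 1280.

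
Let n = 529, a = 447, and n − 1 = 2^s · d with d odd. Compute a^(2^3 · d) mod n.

415

n − 1 = 528 = 2^4 · 33, so s = 4 and d = 33.
x_0 = 447^33 mod 529 = 344.
x_1 = 344^2 mod 529 = 369.
x_2 = 369^2 mod 529 = 208.
x_3 = 208^2 mod 529 = 415.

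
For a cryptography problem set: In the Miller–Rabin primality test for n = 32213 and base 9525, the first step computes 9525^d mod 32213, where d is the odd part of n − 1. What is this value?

n − 1 = 32212 = 2^2 · 8053, so s = 2 and d = 8053.
9525^8053 mod 32213 = 5610.

5610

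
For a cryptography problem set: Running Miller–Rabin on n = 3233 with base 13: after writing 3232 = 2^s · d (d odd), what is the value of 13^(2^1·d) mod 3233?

n − 1 = 3232 = 2^5 · 101, so s = 5 and d = 101.
By repeated squaring, 13^101 ≡ 413 (mod 3233).
x_0 = 413.
x_1 = 413^2 mod 3233 = 2453.

2453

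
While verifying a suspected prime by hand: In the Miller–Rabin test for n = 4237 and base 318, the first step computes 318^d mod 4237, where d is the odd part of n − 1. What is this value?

3850

n − 1 = 4236 = 2^2 · 1059, so s = 2 and d = 1059.
318^1059 mod 4237 = 3850.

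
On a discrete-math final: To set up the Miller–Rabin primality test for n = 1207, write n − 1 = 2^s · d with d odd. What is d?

Halving: 1206 → 603; 603 is odd.
So 1206 = 2^1 · 603.

603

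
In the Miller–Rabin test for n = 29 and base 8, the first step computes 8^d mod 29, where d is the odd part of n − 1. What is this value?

17

n − 1 = 28 = 2^2 · 7, so s = 2 and d = 7.
Repeated squaring mod 29: 8^1 ≡ 8, 8^2 ≡ 6, 8^4 ≡ 7.
7 = 4 + 2 + 1, so 8^7 ≡ 7·6·8 ≡ 17 (mod 29).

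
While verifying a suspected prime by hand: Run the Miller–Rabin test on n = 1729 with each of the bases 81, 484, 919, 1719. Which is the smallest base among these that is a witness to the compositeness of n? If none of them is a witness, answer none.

n − 1 = 1728 = 2^6 · 27, so s = 6 and d = 27.
Base 81: x_0 = 81^27 mod 1729 = 1. x_0 = 1, so 81 is not a witness.
Base 484: x_0 = 484^27 mod 1729 = 1. x_0 = 1, so 484 is not a witness.
Base 919: x_0 = 919^27 mod 1729 = 1. x_0 = 1, so 919 is not a witness.
Base 1719: x_0 = 1719^27 mod 1729 = 1. x_0 = 1, so 1719 is not a witness.
No listed base is a witness for 1729.

none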